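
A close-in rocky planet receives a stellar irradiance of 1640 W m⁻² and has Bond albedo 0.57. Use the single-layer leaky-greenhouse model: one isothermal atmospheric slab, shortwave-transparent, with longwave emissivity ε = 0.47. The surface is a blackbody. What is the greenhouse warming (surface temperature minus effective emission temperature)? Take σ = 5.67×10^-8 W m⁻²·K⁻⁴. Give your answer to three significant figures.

16.4 K

Effective emission temperature (TOA balance): σT_e⁴ = S(1−α)/4 = 176.3 W m⁻² → T_e = 236.1 K.
For a single slab of emissivity ε, T_s⁴ = 2T_e⁴/(2−ε); thus T_s = 236.1·(1.307)^(1/4) = 252.5 K.
Greenhouse warming: T_s − T_e = 16.36 K.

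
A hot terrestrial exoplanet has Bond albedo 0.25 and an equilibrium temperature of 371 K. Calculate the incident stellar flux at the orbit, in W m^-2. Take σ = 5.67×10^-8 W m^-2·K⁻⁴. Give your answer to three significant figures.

5730 W m^-2

Invert the energy balance for S: S = 4σT⁴/(1−α).
σT⁴ = 5.67×10⁻⁸·(371)⁴ = 1074 W m^-2.
So S = 4×1074/(1−0.25) = 5729 W m^-2.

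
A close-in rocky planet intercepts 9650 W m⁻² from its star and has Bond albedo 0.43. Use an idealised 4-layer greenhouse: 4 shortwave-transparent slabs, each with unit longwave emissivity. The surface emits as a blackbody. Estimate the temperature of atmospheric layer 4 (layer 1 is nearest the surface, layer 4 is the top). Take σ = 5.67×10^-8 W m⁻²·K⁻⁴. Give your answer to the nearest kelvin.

Top-of-atmosphere balance: σT_e⁴ = S(1−α)/4 = 1375 W m⁻² → T_e = 394.6 K.
In the N-layer model, layer k (counted from the surface) has T_k = (N+1−k)^(1/4)·T_e.
T_4 = (1)^(1/4)·394.6 = 394.6 K.

395 K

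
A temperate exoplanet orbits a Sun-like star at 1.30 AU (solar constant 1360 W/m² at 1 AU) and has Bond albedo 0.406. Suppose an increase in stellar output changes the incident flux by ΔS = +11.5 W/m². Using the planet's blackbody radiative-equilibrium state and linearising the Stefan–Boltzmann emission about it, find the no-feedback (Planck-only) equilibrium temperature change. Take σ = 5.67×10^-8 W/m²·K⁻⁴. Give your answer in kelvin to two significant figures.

Irradiance scales as 1/d², so S = 1360 W/m² × (1/1.30)² = 804.7 W/m².
Reference equilibrium: T_e = [S(1−α)/(4σ)]^(1/4) = 214.3 K.
ΔF = Δ[S(1−α)]/4 = (1−0.406)·+11.5/4 = 1.708 W/m².
The Planck feedback parameter is 4σT_e³ = 2.231 W/m²/K.
Hence the no-feedback warming is ΔF/(4σT_e³) = 0.765 K.

0.77 K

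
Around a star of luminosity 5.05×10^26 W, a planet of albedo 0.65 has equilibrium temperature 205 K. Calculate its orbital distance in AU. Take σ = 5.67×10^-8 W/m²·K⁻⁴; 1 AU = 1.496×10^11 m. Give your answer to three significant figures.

1.25 AU

Required flux: S = 4σT⁴/(1−α) = 1144 W/m².
S = L/(4πd²) → d = √(L/4πS) = √(5.05×10^26/(4π·1144)) = 1.874×10^11 m = 1.253 AU.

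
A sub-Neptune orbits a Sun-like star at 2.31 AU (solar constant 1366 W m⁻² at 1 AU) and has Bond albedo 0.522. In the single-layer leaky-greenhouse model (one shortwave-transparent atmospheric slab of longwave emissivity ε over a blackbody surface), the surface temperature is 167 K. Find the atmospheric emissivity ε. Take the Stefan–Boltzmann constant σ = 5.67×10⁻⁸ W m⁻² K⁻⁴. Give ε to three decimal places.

0.613

Flux at the orbit: S = 1366/(2.31)² = 256.0 W m⁻².
Effective temperature: T_e = [S(1−α)/(4σ)]^(1/4) = 152.4 K.
T_s⁴ = T_e⁴·2/(2−ε) → ε = 2 − 2(T_e/T_s)⁴ = 2 − 2·(152.4/167)⁴ = 0.6127.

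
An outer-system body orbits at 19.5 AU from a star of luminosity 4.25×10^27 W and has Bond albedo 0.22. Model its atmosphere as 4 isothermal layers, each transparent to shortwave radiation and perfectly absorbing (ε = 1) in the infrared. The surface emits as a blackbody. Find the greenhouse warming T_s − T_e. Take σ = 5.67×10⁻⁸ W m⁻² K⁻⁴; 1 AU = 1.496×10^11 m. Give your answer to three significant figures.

53.6 kelvin

Orbital distance: d = 19.5 AU = 2.917×10^12 m.
Spreading L over a sphere of radius d: S = 4.25×10^27/(4π·2.92×10^12²) = 39.74 W m⁻².
The effective emission temperature is T_e = [S(1−α)/(4σ)]^¼ = 108.1 K.
Surface: T_s = (5)^¼·T_e = 161.7 K.
Warming: T_s − T_e = 53.56 K.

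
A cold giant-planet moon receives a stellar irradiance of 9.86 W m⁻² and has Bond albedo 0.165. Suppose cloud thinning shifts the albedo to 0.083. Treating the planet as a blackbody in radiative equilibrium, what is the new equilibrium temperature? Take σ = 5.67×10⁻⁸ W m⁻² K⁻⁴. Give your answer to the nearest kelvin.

T₂ = [S(1−α₂)/(4σ)]^(1/4) = [9.860·0.917/(4σ)]^(1/4) = 79.46 K.

79 K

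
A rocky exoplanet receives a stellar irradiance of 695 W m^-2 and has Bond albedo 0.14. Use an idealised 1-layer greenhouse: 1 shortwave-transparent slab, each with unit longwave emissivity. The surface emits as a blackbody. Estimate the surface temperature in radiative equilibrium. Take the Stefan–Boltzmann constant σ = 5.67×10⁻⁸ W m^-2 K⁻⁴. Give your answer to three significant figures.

OLR = S(1−α)/4 = 149.4 W m^-2; the top layer radiates at T_e = 226.6 K.
Layer-by-layer balance gives σT_s⁴ = (N+1)σT_e⁴, so T_s = 2^¼·226.6 = 269.4 K.

269 kelvin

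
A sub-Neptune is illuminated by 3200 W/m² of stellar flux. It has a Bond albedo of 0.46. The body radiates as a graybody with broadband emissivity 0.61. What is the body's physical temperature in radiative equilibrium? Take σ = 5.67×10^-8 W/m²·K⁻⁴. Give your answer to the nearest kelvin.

Absorbed flux (global mean): S(1−α)/4 = 3200·0.54/4 = 432.0 W/m².
Equating to εσT⁴ with ε = 0.61: T = (432.0/0.61σ)^(1/4) = 334.3 K.

334 K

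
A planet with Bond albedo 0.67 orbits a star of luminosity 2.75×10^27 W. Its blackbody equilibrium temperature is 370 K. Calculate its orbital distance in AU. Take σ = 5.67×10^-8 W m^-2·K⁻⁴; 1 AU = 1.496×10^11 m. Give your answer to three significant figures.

0.871 AU

Required flux: S = 4σT⁴/(1−α) = 12880 W m^-2.
Then d = [L/(4πS)]^(1/2) = 1.303×10^11 m, i.e. 0.8713 AU.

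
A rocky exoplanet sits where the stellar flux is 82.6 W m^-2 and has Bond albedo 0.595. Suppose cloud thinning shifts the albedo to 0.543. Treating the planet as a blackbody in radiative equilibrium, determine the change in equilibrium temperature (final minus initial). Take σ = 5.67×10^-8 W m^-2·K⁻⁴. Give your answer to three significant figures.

Initial: T₁ = [S(1−0.595)/(4σ)]^(1/4) = 110.2 K.
With α = 0.543, T₂ = 113.6 K.
Change: 113.6 − 110.2 = 3.379 K.

3.38 K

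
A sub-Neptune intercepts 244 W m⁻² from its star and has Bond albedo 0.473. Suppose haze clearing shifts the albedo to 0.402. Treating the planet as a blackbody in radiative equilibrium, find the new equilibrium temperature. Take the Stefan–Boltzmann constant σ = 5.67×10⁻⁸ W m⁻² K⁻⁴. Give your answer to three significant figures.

New equilibrium: T₂ = [(1−0.402)·244.0/(4σ)]^(1/4) = 159.3 K.

159 K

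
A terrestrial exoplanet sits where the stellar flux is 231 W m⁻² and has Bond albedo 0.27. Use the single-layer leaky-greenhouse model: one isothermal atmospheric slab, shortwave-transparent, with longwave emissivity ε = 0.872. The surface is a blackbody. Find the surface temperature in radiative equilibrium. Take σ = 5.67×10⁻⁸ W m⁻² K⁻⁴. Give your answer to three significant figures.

Effective emission temperature (TOA balance): σT_e⁴ = S(1−α)/4 = 42.16 W m⁻² → T_e = 165.1 K.
The surface balance (absorbed SW + ε·downward IR = σT_s⁴) with T_a⁴ = T_s⁴/2 reduces to T_s = T_e·[2/(2−ε)]^¼ = 190.5 K.

191 K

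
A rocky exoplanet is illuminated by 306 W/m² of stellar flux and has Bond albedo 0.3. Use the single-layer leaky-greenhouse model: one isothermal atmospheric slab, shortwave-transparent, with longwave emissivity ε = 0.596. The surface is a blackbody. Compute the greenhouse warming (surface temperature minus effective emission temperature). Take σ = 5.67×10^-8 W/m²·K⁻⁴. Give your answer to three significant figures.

16.2 kelvin

The planet radiates to space at T_e = [S(1−α)/(4σ)]^(1/4) = 175.3 K.
Surface balance with a leaky layer gives σT_s⁴ = σT_e⁴·2/(2−ε), so T_s = T_e·[2/(2−0.596)]^(1/4) = 191.5 K.
Greenhouse warming: T_s − T_e = 16.21 K.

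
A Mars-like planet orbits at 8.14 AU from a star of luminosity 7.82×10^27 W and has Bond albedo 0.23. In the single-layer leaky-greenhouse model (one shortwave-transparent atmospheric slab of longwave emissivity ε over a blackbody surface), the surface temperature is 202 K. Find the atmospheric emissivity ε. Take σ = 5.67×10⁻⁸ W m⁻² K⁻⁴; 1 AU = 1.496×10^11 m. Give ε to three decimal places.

0.289

d = 8.14 × 1.496×10^11 m = 1.218×10^12 m.
Flux at the orbit: S = L/(4πd²) = 7.82×10^27/(4π·(1.22×10^12)²) = 419.6 W m⁻².
First, T_e = [419.6·(1−0.23)/(4σ)]^(1/4) = 194.3 K.
Since (2−ε)/2 = (T_e/T_s)⁴ = 0.8557, ε = 0.2886.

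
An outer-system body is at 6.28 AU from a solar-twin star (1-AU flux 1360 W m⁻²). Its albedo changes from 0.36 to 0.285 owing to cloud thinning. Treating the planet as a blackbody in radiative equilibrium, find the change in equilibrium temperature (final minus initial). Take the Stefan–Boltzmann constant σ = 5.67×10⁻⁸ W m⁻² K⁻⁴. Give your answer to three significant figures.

2.79 K

Flux at the orbit: S = 1360/(6.28)² = 34.48 W m⁻².
Before: T₁ = [34.48·0.64/(4σ)]^(1/4) = 99.32 K.
After:  T₂ = [34.48·0.715/(4σ)]^(1/4) = 102.1 K.
ΔT = T₂ − T₁ = 2.790 K.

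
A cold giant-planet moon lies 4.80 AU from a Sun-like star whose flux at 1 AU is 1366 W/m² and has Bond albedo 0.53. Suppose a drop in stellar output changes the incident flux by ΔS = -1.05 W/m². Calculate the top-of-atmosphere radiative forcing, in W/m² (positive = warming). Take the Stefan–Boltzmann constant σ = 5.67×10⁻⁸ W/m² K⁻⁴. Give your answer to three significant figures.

-0.123 W/m²

Flux at the orbit: S = 1366/(4.80)² = 59.29 W/m².
ΔF = Δ[S(1−α)]/4 = (1−0.53)·-1.05/4 = -0.1234 W/m².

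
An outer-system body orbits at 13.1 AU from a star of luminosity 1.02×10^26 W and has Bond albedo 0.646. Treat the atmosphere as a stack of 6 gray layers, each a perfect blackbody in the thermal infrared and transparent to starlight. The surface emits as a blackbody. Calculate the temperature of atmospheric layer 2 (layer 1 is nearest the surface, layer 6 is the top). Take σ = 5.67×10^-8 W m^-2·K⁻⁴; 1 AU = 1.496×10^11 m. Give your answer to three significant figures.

d = 13.1 × 1.496×10^11 m = 1.960×10^12 m.
Flux at the orbit: S = L/(4πd²) = 1.02×10^26/(4π·(1.96×10^12)²) = 2.113 W m^-2.
OLR = S(1−α)/4 = 0.1870 W m^-2; the top layer radiates at T_e = 42.62 K.
Each opaque layer satisfies 2T_j⁴ = T_{j−1}⁴ + T_{j+1}⁴, giving T_k⁴ = (N+1−k)T_e⁴.
T_2 = (5)^(1/4)·42.62 = 63.73 K.

63.7 K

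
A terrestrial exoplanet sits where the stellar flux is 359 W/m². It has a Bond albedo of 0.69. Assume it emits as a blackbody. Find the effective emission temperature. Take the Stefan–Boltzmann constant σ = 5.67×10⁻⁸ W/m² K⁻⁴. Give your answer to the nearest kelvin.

149 kelvin

Averaging over the sphere, the absorbed flux is S(1−α)/4 = 27.82 W/m².
In equilibrium σT⁴ equals this, so T = 148.8 K.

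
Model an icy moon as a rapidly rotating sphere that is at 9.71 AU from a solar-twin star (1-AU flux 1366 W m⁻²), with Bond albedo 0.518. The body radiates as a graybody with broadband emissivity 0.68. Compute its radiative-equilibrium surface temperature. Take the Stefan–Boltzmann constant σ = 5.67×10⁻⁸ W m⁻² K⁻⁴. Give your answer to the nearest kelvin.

Irradiance scales as 1/d², so S = 1366 W m⁻² × (1/9.71)² = 14.49 W m⁻².
The planet absorbs (1−α)S over its disc πR² and re-emits over 4πR², so the mean absorbed flux is (1−0.518)·14.49/4 = 1.746 W m⁻².
Radiative balance εσT⁴ = 1.746 gives T = [1.746/(0.68·σ)]^(1/4) = 82.03 K.

82 K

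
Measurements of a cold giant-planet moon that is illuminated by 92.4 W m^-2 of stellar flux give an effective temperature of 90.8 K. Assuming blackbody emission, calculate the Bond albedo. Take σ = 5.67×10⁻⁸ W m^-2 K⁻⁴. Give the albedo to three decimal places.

From σT⁴ = S(1−α)/4 we invert for α: 1−α = 4σT⁴/S.
4σT⁴ = 4·5.67×10⁻⁸·(90.8)⁴ = 15.42 W m^-2.
1−α = 15.42/92.40 = 0.1668, so α = 0.8332.

0.833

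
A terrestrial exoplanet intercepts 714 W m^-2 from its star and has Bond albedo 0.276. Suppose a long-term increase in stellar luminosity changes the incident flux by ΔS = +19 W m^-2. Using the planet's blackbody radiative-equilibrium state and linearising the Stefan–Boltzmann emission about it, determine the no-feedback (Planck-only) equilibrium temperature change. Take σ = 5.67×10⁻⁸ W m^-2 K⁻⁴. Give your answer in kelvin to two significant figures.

1.5 K

Reference equilibrium: T_e = [S(1−α)/(4σ)]^(1/4) = 218.5 K.
Only a fraction (1−α) is absorbed and it's spread over 4πR², so ΔF = (1−α)ΔS/4 = 3.439 W m^-2.
Linearising σT⁴ gives d(σT⁴)/dT = 4σT_e³ = 2.366 W m^-2 per K.
Hence the no-feedback warming is ΔF/(4σT_e³) = 1.45 K.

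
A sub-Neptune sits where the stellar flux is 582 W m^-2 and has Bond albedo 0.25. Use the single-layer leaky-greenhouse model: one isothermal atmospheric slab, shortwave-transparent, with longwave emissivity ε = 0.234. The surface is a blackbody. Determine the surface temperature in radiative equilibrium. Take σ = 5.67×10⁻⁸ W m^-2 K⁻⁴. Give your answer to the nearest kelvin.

At the top of the atmosphere, σT_e⁴ = S(1−α)/4 = 109.1 W m^-2, giving T_e = 209.5 K.
The surface balance (absorbed SW + ε·downward IR = σT_s⁴) with T_a⁴ = T_s⁴/2 reduces to T_s = T_e·[2/(2−ε)]^¼ = 216.1 K.

216 K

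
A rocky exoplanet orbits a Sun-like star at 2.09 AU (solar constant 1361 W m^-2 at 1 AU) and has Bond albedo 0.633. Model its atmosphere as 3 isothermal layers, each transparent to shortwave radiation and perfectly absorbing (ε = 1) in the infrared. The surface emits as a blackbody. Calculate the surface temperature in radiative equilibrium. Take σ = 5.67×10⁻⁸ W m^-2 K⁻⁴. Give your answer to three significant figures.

212 K

Irradiance scales as 1/d², so S = 1361 W m^-2 × (1/2.09)² = 311.6 W m^-2.
OLR = S(1−α)/4 = 28.59 W m^-2; the top layer radiates at T_e = 149.8 K.
With N = 3 opaque layers, T_s = (N+1)^(1/4)·T_e = 4^(1/4)·149.8 = 211.9 K.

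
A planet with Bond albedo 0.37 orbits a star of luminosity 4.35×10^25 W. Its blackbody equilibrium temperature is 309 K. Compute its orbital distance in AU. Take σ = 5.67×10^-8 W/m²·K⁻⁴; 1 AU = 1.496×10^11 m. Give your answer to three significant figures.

Energy balance gives S = 4σT⁴/(1−α) = 3282 W/m².
Then d = [L/(4πS)]^(1/2) = 3.248×10^10 m, i.e. 0.2171 AU.

0.217 AU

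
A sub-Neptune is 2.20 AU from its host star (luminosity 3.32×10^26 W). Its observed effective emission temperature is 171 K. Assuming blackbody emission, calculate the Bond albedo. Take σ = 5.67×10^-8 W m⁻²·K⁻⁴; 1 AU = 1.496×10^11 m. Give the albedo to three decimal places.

Orbital distance: d = 2.20 AU = 3.291×10^11 m.
Spreading L over a sphere of radius d: S = 3.32×10^26/(4π·3.29×10^11²) = 243.9 W m⁻².
Energy balance: S(1−α)/4 = σT⁴, so 1−α = 4σT⁴/S.
σT⁴ = 48.48 W m⁻², so 4σT⁴ = 193.9 W m⁻².
Hence α = 1 − 193.9/243.9 = 0.2049.

0.205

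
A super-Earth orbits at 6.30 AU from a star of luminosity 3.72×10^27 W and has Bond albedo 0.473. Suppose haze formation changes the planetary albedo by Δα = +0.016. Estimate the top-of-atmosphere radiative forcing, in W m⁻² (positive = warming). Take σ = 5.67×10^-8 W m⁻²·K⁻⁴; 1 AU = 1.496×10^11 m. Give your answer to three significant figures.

-1.33 W m⁻²

Orbital distance: d = 6.30 AU = 9.425×10^11 m.
Flux at the orbit: S = L/(4πd²) = 3.72×10^27/(4π·(9.42×10^11)²) = 333.3 W m⁻².
ΔF = −(S/4)Δα = −(333.3/4)×(+0.016) = -1.333 W m⁻².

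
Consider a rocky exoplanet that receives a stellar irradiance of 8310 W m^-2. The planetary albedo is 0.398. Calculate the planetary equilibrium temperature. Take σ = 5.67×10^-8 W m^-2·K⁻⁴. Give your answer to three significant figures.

Absorbed flux (global mean): S(1−α)/4 = 8310·0.602/4 = 1251 W m^-2.
Set σT⁴ = 1251 → T = (1251/σ)^(1/4) = 385.4 K.

385 K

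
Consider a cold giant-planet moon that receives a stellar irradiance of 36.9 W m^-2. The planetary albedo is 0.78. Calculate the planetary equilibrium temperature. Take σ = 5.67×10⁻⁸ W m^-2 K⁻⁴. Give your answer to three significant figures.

77.3 K

The planet absorbs (1−α)S over its disc πR² and re-emits over 4πR², so the mean absorbed flux is (1−0.78)·36.90/4 = 2.029 W m^-2.
In equilibrium σT⁴ equals this, so T = 77.35 K.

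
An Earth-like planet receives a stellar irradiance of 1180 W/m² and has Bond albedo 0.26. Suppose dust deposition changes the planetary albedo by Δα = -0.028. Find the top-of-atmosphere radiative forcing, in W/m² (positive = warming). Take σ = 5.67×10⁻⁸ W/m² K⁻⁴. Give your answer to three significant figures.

ΔF = −(S/4)Δα = −(1180/4)×(-0.028) = 8.260 W/m².

8.26 W/m²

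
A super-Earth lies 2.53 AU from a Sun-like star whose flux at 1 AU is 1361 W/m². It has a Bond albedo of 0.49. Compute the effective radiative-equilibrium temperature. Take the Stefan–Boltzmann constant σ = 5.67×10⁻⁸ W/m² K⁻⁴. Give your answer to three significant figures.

148 kelvin

Flux at the orbit: S = 1361/(2.53)² = 212.6 W/m².
The planet absorbs (1−α)S over its disc πR² and re-emits over 4πR², so the mean absorbed flux is (1−0.49)·212.6/4 = 27.11 W/m².
In equilibrium σT⁴ equals this, so T = 147.9 K.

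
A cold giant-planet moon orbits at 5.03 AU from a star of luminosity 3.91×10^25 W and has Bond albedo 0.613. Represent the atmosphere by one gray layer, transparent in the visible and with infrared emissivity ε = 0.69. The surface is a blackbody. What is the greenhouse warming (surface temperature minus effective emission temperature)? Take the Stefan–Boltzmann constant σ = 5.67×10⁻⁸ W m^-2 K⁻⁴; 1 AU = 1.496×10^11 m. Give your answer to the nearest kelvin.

6 K

Orbital distance: d = 5.03 AU = 7.525×10^11 m.
S = L/(4πd²) = 5.495 W m^-2.
At the top of the atmosphere, σT_e⁴ = S(1−α)/4 = 0.5316 W m^-2, giving T_e = 55.34 K.
The surface balance (absorbed SW + ε·downward IR = σT_s⁴) with T_a⁴ = T_s⁴/2 reduces to T_s = T_e·[2/(2−ε)]^¼ = 61.51 K.
Greenhouse warming: T_s − T_e = 6.174 K.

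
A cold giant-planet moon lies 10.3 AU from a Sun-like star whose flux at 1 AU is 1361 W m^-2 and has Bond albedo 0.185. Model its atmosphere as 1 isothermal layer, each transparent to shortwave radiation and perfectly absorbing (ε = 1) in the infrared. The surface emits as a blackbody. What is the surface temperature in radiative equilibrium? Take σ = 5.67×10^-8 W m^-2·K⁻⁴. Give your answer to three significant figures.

98.0 kelvin

By the inverse-square law, S = 1361/10.3² = 12.83 W m^-2.
OLR = S(1−α)/4 = 2.614 W m^-2; the top layer radiates at T_e = 82.40 K.
For an N-layer opaque stack, T_s⁴ = (N+1)T_e⁴, hence T_s = (2)^(1/4)×82.40 K = 97.99 K.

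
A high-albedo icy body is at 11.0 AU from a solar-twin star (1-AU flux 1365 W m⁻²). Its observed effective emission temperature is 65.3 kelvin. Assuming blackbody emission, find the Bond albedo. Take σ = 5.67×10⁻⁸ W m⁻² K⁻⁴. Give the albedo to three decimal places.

Irradiance scales as 1/d², so S = 1365 W m⁻² × (1/11.0)² = 11.28 W m⁻².
From σT⁴ = S(1−α)/4 we invert for α: 1−α = 4σT⁴/S.
4σT⁴ = 4·5.67×10⁻⁸·(65.3)⁴ = 4.124 W m⁻².
Hence α = 1 − 4.124/11.28 = 0.6344.

0.634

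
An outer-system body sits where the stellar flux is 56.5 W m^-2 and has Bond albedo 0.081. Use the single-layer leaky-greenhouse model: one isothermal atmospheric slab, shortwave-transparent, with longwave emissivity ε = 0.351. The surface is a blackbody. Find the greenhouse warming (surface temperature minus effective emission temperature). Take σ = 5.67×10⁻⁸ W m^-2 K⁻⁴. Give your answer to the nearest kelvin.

6 K

The planet radiates to space at T_e = [S(1−α)/(4σ)]^(1/4) = 123.0 K.
Surface balance with a leaky layer gives σT_s⁴ = σT_e⁴·2/(2−ε), so T_s = T_e·[2/(2−0.351)]^(1/4) = 129.1 K.
Greenhouse warming: T_s − T_e = 6.080 K.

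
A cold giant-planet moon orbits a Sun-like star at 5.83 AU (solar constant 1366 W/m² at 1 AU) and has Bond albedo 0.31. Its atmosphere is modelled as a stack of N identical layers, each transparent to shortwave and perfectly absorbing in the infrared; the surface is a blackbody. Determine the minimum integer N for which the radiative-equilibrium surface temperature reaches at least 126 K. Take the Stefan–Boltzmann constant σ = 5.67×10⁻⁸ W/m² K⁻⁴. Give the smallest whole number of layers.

2

Flux at the orbit: S = 1366/(5.83)² = 40.19 W/m².
The effective emission temperature is T_e = [S(1−α)/(4σ)]^¼ = 105.2 K.
Since T_s⁴ = (N+1)T_e⁴, we need N ≥ (T_s/T_e)⁴ − 1 = 1.061.
So N ≥ 1.061; the smallest integer is N = 2.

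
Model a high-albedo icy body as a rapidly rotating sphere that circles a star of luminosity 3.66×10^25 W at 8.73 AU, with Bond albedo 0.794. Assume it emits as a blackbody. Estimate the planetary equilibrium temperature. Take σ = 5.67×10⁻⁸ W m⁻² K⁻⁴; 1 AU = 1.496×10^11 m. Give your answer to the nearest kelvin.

d = 8.73 × 1.496×10^11 m = 1.306×10^12 m.
Flux at the orbit: S = L/(4πd²) = 3.66×10^25/(4π·(1.31×10^12)²) = 1.708 W m⁻².
Averaging over the sphere, the absorbed flux is S(1−α)/4 = 0.08794 W m⁻².
In equilibrium σT⁴ equals this, so T = 35.29 K.

35 K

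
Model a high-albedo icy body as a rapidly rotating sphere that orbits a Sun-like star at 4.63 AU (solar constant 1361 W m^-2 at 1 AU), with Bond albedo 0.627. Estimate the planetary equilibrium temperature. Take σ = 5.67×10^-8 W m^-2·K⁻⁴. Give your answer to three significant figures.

Flux at the orbit: S = 1361/(4.63)² = 63.49 W m^-2.
The planet absorbs (1−α)S over its disc πR² and re-emits over 4πR², so the mean absorbed flux is (1−0.627)·63.49/4 = 5.920 W m^-2.
Set σT⁴ = 5.920 → T = (5.920/σ)^(1/4) = 101.1 K.

101 kelvin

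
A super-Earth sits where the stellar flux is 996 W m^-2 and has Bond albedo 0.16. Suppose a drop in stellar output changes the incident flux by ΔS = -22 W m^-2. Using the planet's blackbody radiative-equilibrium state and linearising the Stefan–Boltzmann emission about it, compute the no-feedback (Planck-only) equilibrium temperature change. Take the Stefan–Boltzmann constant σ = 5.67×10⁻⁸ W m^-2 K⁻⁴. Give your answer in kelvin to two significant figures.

Reference equilibrium: T_e = [S(1−α)/(4σ)]^(1/4) = 246.4 K.
ΔF = Δ[S(1−α)]/4 = (1−0.16)·-22/4 = -4.620 W m^-2.
Planck response: λ_P = 4σT_e³ = 4·5.67×10⁻⁸·(246.4)³ = 3.395 W m^-2/K.
Hence the no-feedback warming is ΔF/(4σT_e³) = -1.36 K.

-1.4 K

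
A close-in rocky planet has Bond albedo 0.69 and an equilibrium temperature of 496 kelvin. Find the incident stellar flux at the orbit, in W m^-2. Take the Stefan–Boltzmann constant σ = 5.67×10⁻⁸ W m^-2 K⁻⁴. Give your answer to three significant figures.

44300 W m^-2

Invert the energy balance for S: S = 4σT⁴/(1−α).
The emitted flux is σT⁴ = 3432 W m^-2.
S = 4·3432/0.31 = 44280 W m^-2.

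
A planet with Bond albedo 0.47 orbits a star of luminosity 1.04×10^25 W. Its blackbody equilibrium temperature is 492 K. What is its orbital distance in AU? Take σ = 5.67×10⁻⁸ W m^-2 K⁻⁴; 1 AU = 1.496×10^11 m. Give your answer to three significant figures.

0.0384 AU

Required flux: S = 4σT⁴/(1−α) = 25070 W m^-2.
From L = 4πd²S, d = √(1.04×10^25/(4π·25070)) = 5.745×10^9 m = 0.03840 AU.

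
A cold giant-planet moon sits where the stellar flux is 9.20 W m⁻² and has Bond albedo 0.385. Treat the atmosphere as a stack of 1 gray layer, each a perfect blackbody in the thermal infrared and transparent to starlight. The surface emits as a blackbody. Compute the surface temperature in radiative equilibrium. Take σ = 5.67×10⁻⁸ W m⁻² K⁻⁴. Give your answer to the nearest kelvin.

84 kelvin

OLR = S(1−α)/4 = 1.414 W m⁻²; the top layer radiates at T_e = 70.67 K.
For an N-layer opaque stack, T_s⁴ = (N+1)T_e⁴, hence T_s = (2)^(1/4)×70.67 K = 84.05 K.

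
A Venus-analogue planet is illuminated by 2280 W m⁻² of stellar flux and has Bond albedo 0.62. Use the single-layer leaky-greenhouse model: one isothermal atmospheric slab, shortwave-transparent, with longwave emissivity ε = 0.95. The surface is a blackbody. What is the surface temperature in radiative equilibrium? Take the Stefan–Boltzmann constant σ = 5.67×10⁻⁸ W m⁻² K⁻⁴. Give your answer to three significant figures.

292 kelvin

At the top of the atmosphere, σT_e⁴ = S(1−α)/4 = 216.6 W m⁻², giving T_e = 248.6 K.
For a single slab of emissivity ε, T_s⁴ = 2T_e⁴/(2−ε); thus T_s = 248.6·(1.905)^(1/4) = 292.1 K.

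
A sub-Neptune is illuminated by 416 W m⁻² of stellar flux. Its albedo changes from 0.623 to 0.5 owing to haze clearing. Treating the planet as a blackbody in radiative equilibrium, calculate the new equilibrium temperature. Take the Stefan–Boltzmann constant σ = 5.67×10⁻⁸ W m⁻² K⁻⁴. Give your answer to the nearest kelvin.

174 K

New equilibrium: T₂ = [(1−0.5)·416.0/(4σ)]^(1/4) = 174.0 K.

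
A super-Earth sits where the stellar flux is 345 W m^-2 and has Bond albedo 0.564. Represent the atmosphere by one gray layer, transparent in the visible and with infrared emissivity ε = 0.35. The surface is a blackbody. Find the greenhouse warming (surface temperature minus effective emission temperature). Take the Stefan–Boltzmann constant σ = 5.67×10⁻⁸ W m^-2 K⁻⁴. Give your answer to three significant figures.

At the top of the atmosphere, σT_e⁴ = S(1−α)/4 = 37.61 W m^-2, giving T_e = 160.5 K.
For a single slab of emissivity ε, T_s⁴ = 2T_e⁴/(2−ε); thus T_s = 160.5·(1.212)^(1/4) = 168.4 K.
T_s − T_e = 168.4 − 160.5 = 7.906 K.

7.91 K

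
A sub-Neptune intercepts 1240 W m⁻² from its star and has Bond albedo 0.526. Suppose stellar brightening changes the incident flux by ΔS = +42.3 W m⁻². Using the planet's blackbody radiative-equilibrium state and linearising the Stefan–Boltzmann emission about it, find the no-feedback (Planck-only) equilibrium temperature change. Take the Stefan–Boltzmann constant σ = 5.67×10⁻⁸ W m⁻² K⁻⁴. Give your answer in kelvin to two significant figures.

Reference equilibrium: T_e = [S(1−α)/(4σ)]^(1/4) = 225.6 K.
Only a fraction (1−α) is absorbed and it's spread over 4πR², so ΔF = (1−α)ΔS/4 = 5.013 W m⁻².
Linearising σT⁴ gives d(σT⁴)/dT = 4σT_e³ = 2.605 W m⁻² per K.
Hence the no-feedback warming is ΔF/(4σT_e³) = 1.92 K.

1.9 K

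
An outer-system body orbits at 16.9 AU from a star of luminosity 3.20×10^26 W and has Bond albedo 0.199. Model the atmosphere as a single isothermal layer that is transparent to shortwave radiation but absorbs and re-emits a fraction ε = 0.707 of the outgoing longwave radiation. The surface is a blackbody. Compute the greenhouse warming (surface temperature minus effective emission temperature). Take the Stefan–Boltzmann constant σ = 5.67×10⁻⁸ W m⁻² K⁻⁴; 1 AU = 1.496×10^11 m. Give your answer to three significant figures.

7.06 K

Orbital distance: d = 16.9 AU = 2.528×10^12 m.
Flux at the orbit: S = L/(4πd²) = 3.20×10^26/(4π·(2.53×10^12)²) = 3.984 W m⁻².
Effective emission temperature (TOA balance): σT_e⁴ = S(1−α)/4 = 0.7978 W m⁻² → T_e = 61.25 K.
Surface balance with a leaky layer gives σT_s⁴ = σT_e⁴·2/(2−ε), so T_s = T_e·[2/(2−0.707)]^(1/4) = 68.30 K.
T_s − T_e = 68.30 − 61.25 = 7.056 K.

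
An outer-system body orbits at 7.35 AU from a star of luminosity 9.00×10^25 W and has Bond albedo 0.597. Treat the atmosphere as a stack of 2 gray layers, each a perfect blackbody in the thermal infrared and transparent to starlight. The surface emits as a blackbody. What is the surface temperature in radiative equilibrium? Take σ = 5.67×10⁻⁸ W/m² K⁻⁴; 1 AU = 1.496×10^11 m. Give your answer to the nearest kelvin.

75 kelvin

d = 7.35 × 1.496×10^11 m = 1.100×10^12 m.
Spreading L over a sphere of radius d: S = 9.00×10^25/(4π·1.10×10^12²) = 5.924 W/m².
The effective emission temperature is T_e = [S(1−α)/(4σ)]^¼ = 56.96 K.
Layer-by-layer balance gives σT_s⁴ = (N+1)σT_e⁴, so T_s = 3^¼·56.96 = 74.96 K.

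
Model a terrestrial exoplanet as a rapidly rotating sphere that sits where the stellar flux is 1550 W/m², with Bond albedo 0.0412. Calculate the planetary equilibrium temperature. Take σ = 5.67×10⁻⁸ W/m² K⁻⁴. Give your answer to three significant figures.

The planet absorbs (1−α)S over its disc πR² and re-emits over 4πR², so the mean absorbed flux is (1−0.0412)·1550/4 = 371.5 W/m².
Balancing against σT⁴: T = (371.5/5.67×10⁻⁸)^(1/4) = 284.5 K.

285 kelvin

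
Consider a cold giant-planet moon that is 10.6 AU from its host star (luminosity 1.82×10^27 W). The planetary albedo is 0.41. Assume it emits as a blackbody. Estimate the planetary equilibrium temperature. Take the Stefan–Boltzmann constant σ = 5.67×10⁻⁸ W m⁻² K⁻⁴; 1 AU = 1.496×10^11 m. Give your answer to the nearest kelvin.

d = 10.6 × 1.496×10^11 m = 1.586×10^12 m.
Flux at the orbit: S = L/(4πd²) = 1.82×10^27/(4π·(1.59×10^12)²) = 57.60 W m⁻².
Absorbed flux (global mean): S(1−α)/4 = 57.60·0.59/4 = 8.495 W m⁻².
Balancing against σT⁴: T = (8.495/5.67×10⁻⁸)^(1/4) = 110.6 K.

111 kelvin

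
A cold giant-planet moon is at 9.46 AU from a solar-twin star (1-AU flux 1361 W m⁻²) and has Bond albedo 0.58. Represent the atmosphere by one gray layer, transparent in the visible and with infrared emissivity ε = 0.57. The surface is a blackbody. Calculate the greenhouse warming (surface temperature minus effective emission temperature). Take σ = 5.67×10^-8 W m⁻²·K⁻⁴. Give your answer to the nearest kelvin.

6 kelvin

Flux at the orbit: S = 1361/(9.46)² = 15.21 W m⁻².
At the top of the atmosphere, σT_e⁴ = S(1−α)/4 = 1.597 W m⁻², giving T_e = 72.85 K.
For a single slab of emissivity ε, T_s⁴ = 2T_e⁴/(2−ε); thus T_s = 72.85·(1.399)^(1/4) = 79.22 K.
The atmosphere warms the surface by 6.373 K.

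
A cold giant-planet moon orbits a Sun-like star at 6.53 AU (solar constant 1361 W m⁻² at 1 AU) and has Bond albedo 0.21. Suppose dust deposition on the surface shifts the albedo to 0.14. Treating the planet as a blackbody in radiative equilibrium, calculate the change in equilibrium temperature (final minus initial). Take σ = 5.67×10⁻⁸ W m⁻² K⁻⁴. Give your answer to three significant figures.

2.20 K

Irradiance scales as 1/d², so S = 1361 W m⁻² × (1/6.53)² = 31.92 W m⁻².
With α = 0.21, T₁ = 102.7 K.
Final:   T₂ = [S(1−0.14)/(4σ)]^(1/4) = 104.9 K.
Change: 104.9 − 102.7 = 2.203 K.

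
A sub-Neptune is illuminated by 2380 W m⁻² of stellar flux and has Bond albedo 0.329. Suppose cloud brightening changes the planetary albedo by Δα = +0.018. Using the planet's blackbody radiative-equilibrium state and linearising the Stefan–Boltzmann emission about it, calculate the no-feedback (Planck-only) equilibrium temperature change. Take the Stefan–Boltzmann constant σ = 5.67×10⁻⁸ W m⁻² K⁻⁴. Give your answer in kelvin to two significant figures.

The baseline emission temperature is T_e = 289.7 K.
TOA radiative forcing: ΔF = −S·Δα/4 = −2380·(+0.018)/4 = -10.71 W m⁻².
The Planck feedback parameter is 4σT_e³ = 5.513 W m⁻²/K.
Hence the no-feedback warming is ΔF/(4σT_e³) = -1.94 K.

-1.9 K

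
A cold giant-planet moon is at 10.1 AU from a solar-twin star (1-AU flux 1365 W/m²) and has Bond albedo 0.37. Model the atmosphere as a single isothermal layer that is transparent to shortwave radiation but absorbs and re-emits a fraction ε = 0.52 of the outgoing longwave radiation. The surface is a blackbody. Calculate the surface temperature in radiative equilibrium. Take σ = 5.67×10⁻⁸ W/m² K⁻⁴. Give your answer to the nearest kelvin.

84 K

Irradiance scales as 1/d², so S = 1365 W/m² × (1/10.1)² = 13.38 W/m².
At the top of the atmosphere, σT_e⁴ = S(1−α)/4 = 2.108 W/m², giving T_e = 78.08 K.
The surface balance (absorbed SW + ε·downward IR = σT_s⁴) with T_a⁴ = T_s⁴/2 reduces to T_s = T_e·[2/(2−ε)]^¼ = 84.19 K.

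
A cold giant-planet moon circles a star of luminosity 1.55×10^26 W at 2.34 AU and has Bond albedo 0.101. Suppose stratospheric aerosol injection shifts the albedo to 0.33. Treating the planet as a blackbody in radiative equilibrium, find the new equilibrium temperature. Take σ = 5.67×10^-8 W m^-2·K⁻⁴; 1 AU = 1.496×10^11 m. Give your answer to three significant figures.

Orbital distance: d = 2.34 AU = 3.501×10^11 m.
Spreading L over a sphere of radius d: S = 1.55×10^26/(4π·3.50×10^11²) = 100.7 W m^-2.
With the new albedo, S(1−α₂)/4 = 16.86 W m^-2, so T₂ = 131.3 K.

131 K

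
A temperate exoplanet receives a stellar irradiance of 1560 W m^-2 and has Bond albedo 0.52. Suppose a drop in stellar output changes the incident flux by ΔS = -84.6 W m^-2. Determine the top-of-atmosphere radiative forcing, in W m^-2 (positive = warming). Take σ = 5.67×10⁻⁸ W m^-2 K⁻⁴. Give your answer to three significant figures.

-10.2 W m^-2

Only a fraction (1−α) is absorbed and it's spread over 4πR², so ΔF = (1−α)ΔS/4 = -10.15 W m^-2.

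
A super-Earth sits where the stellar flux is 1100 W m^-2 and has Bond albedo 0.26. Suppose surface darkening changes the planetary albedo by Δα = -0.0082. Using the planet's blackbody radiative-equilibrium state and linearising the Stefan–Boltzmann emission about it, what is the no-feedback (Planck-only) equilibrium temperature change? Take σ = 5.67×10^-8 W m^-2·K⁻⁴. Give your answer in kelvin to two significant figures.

0.68 K

The baseline emission temperature is T_e = 244.8 K.
TOA radiative forcing: ΔF = −S·Δα/4 = −1100·(-0.0082)/4 = 2.255 W m^-2.
Planck response: λ_P = 4σT_e³ = 4·5.67×10⁻⁸·(244.8)³ = 3.326 W m^-2/K.
So ΔT₀ = 2.255/3.326 = 0.678 K.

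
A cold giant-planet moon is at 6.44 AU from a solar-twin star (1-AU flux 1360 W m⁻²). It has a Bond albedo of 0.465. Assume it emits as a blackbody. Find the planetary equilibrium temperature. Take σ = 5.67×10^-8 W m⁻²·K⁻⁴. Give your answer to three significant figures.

Flux at the orbit: S = 1360/(6.44)² = 32.79 W m⁻².
The planet absorbs (1−α)S over its disc πR² and re-emits over 4πR², so the mean absorbed flux is (1−0.465)·32.79/4 = 4.386 W m⁻².
Set σT⁴ = 4.386 → T = (4.386/σ)^(1/4) = 93.78 K.

93.8 kelvin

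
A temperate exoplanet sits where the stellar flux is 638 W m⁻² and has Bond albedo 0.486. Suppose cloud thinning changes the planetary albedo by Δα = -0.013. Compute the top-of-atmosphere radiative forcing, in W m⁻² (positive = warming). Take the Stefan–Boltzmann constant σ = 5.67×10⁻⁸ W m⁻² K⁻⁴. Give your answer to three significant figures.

The change in absorbed flux is Δ[S(1−α)/4] = −SΔα/4 = 2.074 W m⁻².

2.07 W m⁻²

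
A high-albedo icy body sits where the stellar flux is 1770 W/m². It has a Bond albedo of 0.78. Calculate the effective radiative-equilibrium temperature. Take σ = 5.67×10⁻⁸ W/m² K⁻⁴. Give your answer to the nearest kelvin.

204 kelvin

Absorbed flux (global mean): S(1−α)/4 = 1770·0.22/4 = 97.35 W/m².
In equilibrium σT⁴ equals this, so T = 203.6 K.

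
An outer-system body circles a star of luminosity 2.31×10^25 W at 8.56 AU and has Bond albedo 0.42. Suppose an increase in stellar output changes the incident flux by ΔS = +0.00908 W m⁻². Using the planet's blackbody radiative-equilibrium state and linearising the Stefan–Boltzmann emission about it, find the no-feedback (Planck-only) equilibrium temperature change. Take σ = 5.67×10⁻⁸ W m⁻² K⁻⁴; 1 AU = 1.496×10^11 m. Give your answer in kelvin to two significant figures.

0.083 K

Orbital distance: d = 8.56 AU = 1.281×10^12 m.
S = L/(4πd²) = 1.121 W m⁻².
Reference equilibrium: T_e = [S(1−α)/(4σ)]^(1/4) = 41.15 K.
ΔF = Δ[S(1−α)]/4 = (1−0.42)·+0.00908/4 = 0.001317 W m⁻².
Linearising σT⁴ gives d(σT⁴)/dT = 4σT_e³ = 0.01580 W m⁻² per K.
So ΔT₀ = 0.001317/0.01580 = 0.0833 K.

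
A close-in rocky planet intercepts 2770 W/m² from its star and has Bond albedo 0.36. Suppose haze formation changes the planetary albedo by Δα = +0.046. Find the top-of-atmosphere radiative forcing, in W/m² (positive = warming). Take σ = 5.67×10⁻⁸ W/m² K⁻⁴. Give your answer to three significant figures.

-31.9 W/m²

TOA radiative forcing: ΔF = −S·Δα/4 = −2770·(+0.046)/4 = -31.86 W/m².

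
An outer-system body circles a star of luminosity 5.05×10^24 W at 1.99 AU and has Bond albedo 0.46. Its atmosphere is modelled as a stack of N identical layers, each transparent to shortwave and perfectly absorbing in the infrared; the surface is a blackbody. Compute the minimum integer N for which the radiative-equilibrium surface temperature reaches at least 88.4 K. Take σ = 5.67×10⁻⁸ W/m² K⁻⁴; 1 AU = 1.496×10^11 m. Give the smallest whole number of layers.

Orbital distance: d = 1.99 AU = 2.977×10^11 m.
S = L/(4πd²) = 4.534 W/m².
Top-of-atmosphere balance: σT_e⁴ = S(1−α)/4 = 0.6121 W/m² → T_e = 57.32 K.
T_s = (N+1)^(1/4)·T_e ≥ 88.4 K requires N+1 ≥ (T_s/T_e)⁴ = (88.4/57.32)⁴ = 5.656.
Rounding up, N = 5.

5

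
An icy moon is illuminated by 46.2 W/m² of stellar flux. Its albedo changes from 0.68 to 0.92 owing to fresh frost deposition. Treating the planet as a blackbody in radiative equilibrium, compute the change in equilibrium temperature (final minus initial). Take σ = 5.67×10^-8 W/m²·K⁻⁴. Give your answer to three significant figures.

-26.3 K

With α = 0.68, T₁ = 89.85 K.
With α = 0.92, T₂ = 63.54 K.
Change: 63.54 − 89.85 = -26.32 K.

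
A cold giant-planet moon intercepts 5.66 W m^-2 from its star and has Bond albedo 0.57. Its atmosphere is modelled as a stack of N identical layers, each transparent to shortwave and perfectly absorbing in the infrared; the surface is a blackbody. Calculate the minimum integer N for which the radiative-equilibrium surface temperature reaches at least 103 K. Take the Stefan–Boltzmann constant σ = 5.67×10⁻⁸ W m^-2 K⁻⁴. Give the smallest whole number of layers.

10

OLR = S(1−α)/4 = 0.6085 W m^-2; the top layer radiates at T_e = 57.23 K.
Since T_s⁴ = (N+1)T_e⁴, we need N ≥ (T_s/T_e)⁴ − 1 = 9.488.
The minimum whole number is N = 10.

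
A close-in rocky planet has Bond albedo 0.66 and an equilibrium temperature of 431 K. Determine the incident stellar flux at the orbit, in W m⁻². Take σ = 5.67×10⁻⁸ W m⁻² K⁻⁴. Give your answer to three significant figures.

23000 W m⁻²

Invert the energy balance for S: S = 4σT⁴/(1−α).
The emitted flux is σT⁴ = 1957 W m⁻².
So S = 4×1957/(1−0.66) = 23020 W m⁻².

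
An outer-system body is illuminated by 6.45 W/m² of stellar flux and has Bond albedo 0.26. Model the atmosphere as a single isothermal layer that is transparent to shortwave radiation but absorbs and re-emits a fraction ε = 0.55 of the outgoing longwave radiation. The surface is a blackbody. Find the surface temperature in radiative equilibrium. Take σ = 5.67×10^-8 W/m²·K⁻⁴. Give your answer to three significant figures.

Effective emission temperature (TOA balance): σT_e⁴ = S(1−α)/4 = 1.193 W/m² → T_e = 67.73 K.
Surface balance with a leaky layer gives σT_s⁴ = σT_e⁴·2/(2−ε), so T_s = T_e·[2/(2−0.55)]^(1/4) = 73.40 K.

73.4 K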